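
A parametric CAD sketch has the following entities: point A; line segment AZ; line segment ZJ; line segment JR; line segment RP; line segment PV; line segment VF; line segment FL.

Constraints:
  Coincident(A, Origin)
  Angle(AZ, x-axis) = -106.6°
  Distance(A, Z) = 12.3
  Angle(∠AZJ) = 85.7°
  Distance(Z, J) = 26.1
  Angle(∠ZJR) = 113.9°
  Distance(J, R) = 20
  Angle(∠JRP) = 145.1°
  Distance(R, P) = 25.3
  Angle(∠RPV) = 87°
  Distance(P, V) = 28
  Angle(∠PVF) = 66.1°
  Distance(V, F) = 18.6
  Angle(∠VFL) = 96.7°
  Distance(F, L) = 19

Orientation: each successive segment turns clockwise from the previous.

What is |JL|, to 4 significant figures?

31.74

∠PVF = 66.1° gives VF at -148.8° from the x-axis; with |VF| = 18.6, F = (-8.519, 13.32). ∠VFL = 96.7° gives FL at 127.9° from the x-axis; with |FL| = 19.0, L = (-20.19, 28.31). Then |JL| = |L − J| = 31.74.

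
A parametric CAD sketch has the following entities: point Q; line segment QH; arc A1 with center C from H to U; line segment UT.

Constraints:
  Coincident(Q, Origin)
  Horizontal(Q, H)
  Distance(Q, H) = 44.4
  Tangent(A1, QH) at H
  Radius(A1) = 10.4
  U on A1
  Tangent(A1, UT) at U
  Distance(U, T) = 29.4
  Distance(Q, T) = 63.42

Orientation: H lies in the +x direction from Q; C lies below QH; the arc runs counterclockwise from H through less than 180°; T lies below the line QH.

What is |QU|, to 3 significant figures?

38.1

Checks: ∠(CH, HQ) = 90.00° ✓; |CU| = 10.40 ✓; ∠(CU, UT) = 90.00° ✓; |UT| = 29.40 ✓; |QT| = 63.42 ✓.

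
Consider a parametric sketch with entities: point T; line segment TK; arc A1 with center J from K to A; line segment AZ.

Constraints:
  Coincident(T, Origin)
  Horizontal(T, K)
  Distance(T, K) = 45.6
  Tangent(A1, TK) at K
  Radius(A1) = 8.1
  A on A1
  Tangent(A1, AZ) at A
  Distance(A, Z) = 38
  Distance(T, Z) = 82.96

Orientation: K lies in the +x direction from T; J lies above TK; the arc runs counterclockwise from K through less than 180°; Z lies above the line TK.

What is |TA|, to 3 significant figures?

51.7

T is at the origin; T and K share the same y with |TK| = 45.6 and K on the +x side, so K = (45.6, 0.00). A1 meets TK tangentially, so JK is at right angles to TK, so J = K + (0, 8.1) = (45.6, 8.10). Since JA ⟂ AZ (tangency), |JZ| = √(8.1² + 38.0²) = 38.9 regardless of where A sits on A1. So Z lies on both circle(T, 82.96) and circle(J, 38.9); the above-TK intersection is Z = (76.9, 31.1). A is the foot of the tangent from Z: A = (51.7, 2.72).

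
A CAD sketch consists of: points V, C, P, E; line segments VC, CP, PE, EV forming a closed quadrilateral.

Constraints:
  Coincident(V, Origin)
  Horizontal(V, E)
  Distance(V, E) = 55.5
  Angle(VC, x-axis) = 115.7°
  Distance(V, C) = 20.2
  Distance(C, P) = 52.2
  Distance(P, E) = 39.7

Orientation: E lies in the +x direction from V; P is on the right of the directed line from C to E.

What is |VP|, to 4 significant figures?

32.72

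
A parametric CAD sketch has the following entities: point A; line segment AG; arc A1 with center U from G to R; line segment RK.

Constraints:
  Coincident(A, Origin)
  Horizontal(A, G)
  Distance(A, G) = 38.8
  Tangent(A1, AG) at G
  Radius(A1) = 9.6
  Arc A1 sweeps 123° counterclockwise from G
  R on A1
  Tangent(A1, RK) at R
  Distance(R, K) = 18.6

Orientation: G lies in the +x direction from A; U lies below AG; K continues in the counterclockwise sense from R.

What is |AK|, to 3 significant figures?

51.0

On A1, G sits at bearing 90° from U; a 123° counterclockwise sweep puts R at bearing 213°, so R = U + 9.6·(cos 213°, sin 213°) = (30.7, -14.8). Tangency of A1 to RK means the radius UR is perpendicular to RK, so RK runs along (−sin 213°, cos 213°); with |RK| = 18.6, K = (40.9, -30.4). Then |AK| = |K − A| = 51.0.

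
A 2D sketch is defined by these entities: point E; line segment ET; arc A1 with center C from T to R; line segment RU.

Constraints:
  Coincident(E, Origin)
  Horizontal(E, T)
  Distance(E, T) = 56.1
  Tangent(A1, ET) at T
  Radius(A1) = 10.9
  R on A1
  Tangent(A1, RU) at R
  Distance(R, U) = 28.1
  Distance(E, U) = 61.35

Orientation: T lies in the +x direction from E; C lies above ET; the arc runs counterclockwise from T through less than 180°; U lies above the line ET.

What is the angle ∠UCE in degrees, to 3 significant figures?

83.2°

Checks: |CT| = 10.90 ✓; |CR| = 10.90 ✓; ∠(CR, RU) = 90.00° ✓; |RU| = 28.10 ✓; |EU| = 61.35 ✓.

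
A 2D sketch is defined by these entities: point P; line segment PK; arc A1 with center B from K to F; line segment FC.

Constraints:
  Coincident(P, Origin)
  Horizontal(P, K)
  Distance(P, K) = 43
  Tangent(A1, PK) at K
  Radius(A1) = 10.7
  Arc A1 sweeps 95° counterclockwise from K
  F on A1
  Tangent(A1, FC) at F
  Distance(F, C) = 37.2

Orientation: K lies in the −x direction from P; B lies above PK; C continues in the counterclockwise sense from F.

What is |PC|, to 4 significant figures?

60.31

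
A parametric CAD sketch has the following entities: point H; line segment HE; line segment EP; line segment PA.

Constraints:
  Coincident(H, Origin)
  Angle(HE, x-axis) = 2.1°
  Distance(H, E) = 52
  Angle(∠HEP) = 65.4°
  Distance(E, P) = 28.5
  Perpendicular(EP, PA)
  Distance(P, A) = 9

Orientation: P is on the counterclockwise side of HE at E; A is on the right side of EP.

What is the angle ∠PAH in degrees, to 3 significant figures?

6.94°

H is at the origin; HE runs at 2.1° with length 52.0, so E = 52.0·(cos 2.1°, sin 2.1°) = (52.0, 1.91). ∠HEP = 65.4°, so EP runs at 2.1° + (180° − 65.4°) = 117° from the x-axis; with |EP| = 28.5, P = E + 28.5·(cos 117°, sin 117°) = (39.2, 27.4). EP ⟂ PA; with |PA| = 9.0 on the right of EP, A = P + 9.0·(0.893, 0.449) = (47.2, 31.4). Then cos ∠PAH = AP·AH / (|AP||AH|), giving 6.94°.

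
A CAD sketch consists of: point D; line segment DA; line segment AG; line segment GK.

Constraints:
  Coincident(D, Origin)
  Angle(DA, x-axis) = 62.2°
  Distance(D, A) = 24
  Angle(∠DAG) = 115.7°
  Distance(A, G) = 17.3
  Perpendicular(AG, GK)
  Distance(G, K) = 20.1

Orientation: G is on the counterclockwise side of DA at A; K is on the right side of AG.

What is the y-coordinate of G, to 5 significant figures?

35.137

D is at the origin; DA runs at 62.2° with length 24.0, so A = 24.0·(cos 62.2°, sin 62.2°) = (11.193, 21.230). ∠DAG = 115.7°, so AG runs at 62.2° + (180° − 115.7°) = 126.50° from the x-axis; with |AG| = 17.3, G = A + 17.3·(cos 126.50°, sin 126.50°) = (0.90285, 35.137). So G.y = 35.137.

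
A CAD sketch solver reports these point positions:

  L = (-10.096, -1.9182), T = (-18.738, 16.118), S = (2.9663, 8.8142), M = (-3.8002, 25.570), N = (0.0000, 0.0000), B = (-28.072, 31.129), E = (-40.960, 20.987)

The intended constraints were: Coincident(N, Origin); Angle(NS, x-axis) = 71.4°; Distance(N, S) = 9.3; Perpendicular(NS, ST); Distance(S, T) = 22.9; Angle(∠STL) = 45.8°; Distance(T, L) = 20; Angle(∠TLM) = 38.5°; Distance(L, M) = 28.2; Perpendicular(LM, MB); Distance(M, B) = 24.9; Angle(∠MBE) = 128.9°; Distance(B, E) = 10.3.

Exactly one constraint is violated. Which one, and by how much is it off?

Distance(B, E) = 10.3 — off by 6.10.

N = (0.00, 0.00) ✓; NS at 71.40° ✓; |NS| = 9.300 ✓; ∠(NS, ST) = 90.00° ✓; |ST| = 22.90 ✓; ∠STL = 45.80° ✓; |TL| = 20.00 ✓; ∠TLM = 38.50° ✓; |LM| = 28.20 ✓; ∠(LM, MB) = 90.00° ✓; |MB| = 24.90 ✓; ∠MBE = 128.9° ✓; |BE| = 16.40 ✗.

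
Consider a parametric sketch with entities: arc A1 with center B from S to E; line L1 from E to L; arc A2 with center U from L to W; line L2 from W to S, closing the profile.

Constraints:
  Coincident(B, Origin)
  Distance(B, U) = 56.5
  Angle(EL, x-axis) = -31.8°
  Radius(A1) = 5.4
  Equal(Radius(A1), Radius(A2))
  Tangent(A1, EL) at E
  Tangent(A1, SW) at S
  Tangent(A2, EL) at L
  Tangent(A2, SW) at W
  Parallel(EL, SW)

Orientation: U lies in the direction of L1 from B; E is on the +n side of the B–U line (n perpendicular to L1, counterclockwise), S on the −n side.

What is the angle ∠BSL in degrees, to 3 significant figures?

79.2°

The slot axis is L1's direction at -31.8°, so u = (cos -31.8°, sin -31.8°) = (0.850, -0.527) and n = (−sin -31.8°, cos -31.8°) = (0.527, 0.850). B is at the origin and U lies 56.5 along u from B, so U = 56.5·u = (48.0, -29.8). Tangency of A1 to both parallel lines with radius 5.4 puts E and S at B ± 5.4·n: E = (2.85, 4.59), S = (-2.85, -4.59). Equal radii place L and W the same way about U: L = U + 5.4·n = (50.9, -25.2), W = U − 5.4·n = (45.2, -34.4). Then cos ∠BSL = SB·SL / (|SB||SL|), giving 79.2°.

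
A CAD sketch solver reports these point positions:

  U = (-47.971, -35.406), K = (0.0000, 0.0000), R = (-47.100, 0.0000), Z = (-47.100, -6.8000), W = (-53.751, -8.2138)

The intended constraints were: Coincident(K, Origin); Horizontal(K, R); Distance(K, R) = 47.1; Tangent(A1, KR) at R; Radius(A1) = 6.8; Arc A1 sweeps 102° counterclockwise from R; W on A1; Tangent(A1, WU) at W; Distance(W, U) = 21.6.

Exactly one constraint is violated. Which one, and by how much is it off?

Distance(W, U) = 21.6 — off by 6.20.

K = (0.00, 0.00) ✓; K.y = 0.00, R.y = 0.00 ✓; |KR| = 47.10 ✓; ∠(ZR, RK) = 90.00° ✓; |ZR| = 6.800 ✓; bearing(Z→W) − bearing(Z→R) = 102.0° ✓; |ZW| = 6.800 ✓; ∠(ZW, WU) = 90.00° ✓; |WU| = 27.80 ✗.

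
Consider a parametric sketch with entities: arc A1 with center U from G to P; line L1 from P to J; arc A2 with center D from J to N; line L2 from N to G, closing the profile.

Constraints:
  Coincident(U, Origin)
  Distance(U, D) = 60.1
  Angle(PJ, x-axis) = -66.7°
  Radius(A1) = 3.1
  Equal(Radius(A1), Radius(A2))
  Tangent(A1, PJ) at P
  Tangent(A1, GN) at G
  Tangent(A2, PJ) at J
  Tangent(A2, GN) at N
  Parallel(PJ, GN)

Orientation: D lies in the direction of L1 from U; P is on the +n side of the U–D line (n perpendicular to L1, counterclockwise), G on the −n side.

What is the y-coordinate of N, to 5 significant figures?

-56.425

The slot axis is L1's direction at -66.7°, so u = (cos -66.7°, sin -66.7°) = (0.39555, -0.91845) and n = (−sin -66.7°, cos -66.7°) = (0.91845, 0.39555). U is at the origin and D lies 60.1 along u from U, so D = 60.1·u = (23.772, -55.199). Tangency of A1 to both parallel lines with radius 3.1 puts P and G at U ± 3.1·n: P = (2.8472, 1.2262), G = (-2.8472, -1.2262). Equal radii place J and N the same way about D: J = D + 3.1·n = (26.619, -53.972), N = D − 3.1·n = (20.925, -56.425). So N.y = -56.425.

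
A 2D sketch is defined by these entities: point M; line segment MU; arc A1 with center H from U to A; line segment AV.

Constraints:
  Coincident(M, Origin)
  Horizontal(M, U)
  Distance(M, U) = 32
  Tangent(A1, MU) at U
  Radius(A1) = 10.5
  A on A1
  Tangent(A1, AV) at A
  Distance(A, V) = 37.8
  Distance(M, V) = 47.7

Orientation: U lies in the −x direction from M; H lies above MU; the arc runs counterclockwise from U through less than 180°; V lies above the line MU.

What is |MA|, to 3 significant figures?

23.3

Checks: ∠(HU, UM) = 90.00° ✓; |HU| = 10.50 ✓; |HA| = 10.50 ✓; ∠(HA, AV) = 90.00° ✓; |AV| = 37.80 ✓; |MV| = 47.70 ✓.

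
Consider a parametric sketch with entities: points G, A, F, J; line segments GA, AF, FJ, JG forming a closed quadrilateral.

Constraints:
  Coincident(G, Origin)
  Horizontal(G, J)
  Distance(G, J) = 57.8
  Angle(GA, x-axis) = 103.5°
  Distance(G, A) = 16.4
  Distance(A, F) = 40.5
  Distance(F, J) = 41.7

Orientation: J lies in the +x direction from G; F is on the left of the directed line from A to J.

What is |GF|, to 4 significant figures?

46.73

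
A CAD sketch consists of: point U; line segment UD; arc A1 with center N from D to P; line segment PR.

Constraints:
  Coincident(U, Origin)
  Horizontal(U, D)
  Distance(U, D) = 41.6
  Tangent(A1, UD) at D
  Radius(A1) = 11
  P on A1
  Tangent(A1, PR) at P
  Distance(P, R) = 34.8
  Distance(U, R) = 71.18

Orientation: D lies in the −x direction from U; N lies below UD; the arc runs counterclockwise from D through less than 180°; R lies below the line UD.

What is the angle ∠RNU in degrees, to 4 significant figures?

126.8°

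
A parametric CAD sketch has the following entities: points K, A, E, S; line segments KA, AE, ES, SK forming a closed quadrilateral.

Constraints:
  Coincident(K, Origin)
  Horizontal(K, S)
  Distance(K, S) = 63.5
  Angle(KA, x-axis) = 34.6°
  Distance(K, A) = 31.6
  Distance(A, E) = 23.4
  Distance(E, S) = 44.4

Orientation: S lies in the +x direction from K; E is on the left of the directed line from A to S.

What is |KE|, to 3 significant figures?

54.1

Checks: |AE| = 23.40 ✓; |ES| = 44.40 ✓.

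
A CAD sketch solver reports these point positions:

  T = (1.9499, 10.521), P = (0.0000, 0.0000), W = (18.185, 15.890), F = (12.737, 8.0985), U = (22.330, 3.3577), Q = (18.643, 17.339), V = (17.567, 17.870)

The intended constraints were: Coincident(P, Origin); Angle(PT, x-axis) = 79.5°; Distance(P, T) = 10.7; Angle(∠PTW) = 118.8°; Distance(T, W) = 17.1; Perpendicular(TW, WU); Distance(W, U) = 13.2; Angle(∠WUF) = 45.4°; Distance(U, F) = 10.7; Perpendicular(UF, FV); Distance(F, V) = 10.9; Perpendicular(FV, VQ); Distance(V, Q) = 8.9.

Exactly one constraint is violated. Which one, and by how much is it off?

Distance(V, Q) = 8.9 — off by 7.70.

P = (0.00, 0.00) ✓; PT at 79.50° ✓; |PT| = 10.70 ✓; ∠PTW = 118.8° ✓; |TW| = 17.10 ✓; ∠(TW, WU) = 90.00° ✓; |WU| = 13.20 ✓; ∠WUF = 45.40° ✓; |UF| = 10.70 ✓; ∠(UF, FV) = 90.00° ✓; |FV| = 10.90 ✓; ∠(FV, VQ) = 89.96° ✓; |VQ| = 1.200 ✗.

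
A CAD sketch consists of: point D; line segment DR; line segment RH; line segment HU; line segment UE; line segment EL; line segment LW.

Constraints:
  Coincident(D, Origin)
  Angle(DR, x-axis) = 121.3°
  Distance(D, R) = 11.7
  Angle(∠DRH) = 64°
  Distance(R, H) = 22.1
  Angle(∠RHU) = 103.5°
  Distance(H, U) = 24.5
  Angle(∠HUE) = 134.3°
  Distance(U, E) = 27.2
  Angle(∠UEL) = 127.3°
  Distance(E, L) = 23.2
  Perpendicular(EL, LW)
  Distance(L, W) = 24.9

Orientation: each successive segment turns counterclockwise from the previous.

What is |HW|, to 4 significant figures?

41.75

∠UEL = 127.3° gives EL at 52.20° from the x-axis; with |EL| = 23.2, L = (40.36, -8.189). EL ⟂ LW, so LW runs at 142.2°; with |LW| = 24.9, W = (20.68, 7.072). Then |HW| = |W − H| = 41.75.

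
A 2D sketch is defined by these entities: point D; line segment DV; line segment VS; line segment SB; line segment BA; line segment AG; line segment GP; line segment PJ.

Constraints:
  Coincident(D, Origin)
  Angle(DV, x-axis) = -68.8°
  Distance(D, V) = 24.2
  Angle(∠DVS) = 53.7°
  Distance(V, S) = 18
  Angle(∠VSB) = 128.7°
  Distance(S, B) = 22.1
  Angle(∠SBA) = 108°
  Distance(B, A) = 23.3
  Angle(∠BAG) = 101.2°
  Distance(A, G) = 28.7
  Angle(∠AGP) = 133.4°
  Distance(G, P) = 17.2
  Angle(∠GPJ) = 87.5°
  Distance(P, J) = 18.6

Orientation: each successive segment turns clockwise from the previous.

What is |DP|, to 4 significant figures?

29.73

∠BAG = 101.2° gives AG at -37.20° from the x-axis; with |AG| = 28.7, G = (22.81, 0.4959). ∠AGP = 133.4° gives GP at -83.80° from the x-axis; with |GP| = 17.2, P = (24.67, -16.60). Then |DP| = |P − D| = 29.73.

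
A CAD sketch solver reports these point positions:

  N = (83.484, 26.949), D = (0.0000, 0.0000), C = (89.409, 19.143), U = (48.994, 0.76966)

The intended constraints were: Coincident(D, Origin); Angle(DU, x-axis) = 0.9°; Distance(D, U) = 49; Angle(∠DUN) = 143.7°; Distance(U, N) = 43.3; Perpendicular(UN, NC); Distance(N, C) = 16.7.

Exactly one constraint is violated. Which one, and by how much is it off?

Distance(N, C) = 16.7 — off by 6.90.

D = (0.00, 0.00) ✓; DU at 0.9000° ✓; |DU| = 49.00 ✓; ∠DUN = 143.7° ✓; |UN| = 43.30 ✓; ∠(UN, NC) = 90.00° ✓; |NC| = 9.800 ✗.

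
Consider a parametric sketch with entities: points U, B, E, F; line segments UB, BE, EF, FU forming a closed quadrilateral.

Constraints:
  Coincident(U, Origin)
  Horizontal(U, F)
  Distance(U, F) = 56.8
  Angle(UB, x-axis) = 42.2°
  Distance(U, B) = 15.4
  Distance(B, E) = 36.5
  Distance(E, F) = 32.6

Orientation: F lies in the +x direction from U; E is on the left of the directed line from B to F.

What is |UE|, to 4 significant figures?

51.71

Checks: |BE| = 36.50 ✓; |EF| = 32.60 ✓.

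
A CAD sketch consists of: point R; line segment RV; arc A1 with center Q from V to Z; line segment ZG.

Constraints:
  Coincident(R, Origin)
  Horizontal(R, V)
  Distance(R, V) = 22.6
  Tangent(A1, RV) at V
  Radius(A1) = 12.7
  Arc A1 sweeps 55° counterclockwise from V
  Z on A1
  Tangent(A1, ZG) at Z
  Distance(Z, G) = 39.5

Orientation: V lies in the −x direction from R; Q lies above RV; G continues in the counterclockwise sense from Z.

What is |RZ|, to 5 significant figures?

13.345

R is at the origin; RV is horizontal with |RV| = 22.6 and V on the −x side, so V = (-22.600, 0.0000). The tangent condition forces QV to be normal to RV, so Q = V + (0, 12.7) = (-22.600, 12.700). On A1, V sits at bearing -90° from Q; a 55° counterclockwise sweep puts Z at bearing -35°, so Z = Q + 12.7·(cos -35°, sin -35°) = (-12.197, 5.4156). Then |RZ| = |Z − R| = 13.345.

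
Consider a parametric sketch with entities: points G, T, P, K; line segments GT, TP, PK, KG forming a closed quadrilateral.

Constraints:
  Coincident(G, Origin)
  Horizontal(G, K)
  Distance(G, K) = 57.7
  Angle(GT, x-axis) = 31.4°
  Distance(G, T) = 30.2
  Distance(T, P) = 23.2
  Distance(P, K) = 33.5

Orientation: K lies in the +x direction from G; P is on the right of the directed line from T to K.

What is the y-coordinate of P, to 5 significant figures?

-7.4538

Checks: |TP| = 23.20 ✓; |PK| = 33.50 ✓.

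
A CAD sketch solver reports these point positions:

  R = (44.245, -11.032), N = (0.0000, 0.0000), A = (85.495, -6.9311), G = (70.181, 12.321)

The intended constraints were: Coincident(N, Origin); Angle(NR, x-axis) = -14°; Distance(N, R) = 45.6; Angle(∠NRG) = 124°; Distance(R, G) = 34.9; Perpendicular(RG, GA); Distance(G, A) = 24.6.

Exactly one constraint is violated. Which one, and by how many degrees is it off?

Perpendicular(RG, GA) — off by 3.50°.

N = (0.00, 0.00) ✓; NR at -14.00° ✓; |NR| = 45.60 ✓; ∠NRG = 124.0° ✓; |RG| = 34.90 ✓; ∠(RG, GA) = 93.50° ✗; |GA| = 24.60 ✓.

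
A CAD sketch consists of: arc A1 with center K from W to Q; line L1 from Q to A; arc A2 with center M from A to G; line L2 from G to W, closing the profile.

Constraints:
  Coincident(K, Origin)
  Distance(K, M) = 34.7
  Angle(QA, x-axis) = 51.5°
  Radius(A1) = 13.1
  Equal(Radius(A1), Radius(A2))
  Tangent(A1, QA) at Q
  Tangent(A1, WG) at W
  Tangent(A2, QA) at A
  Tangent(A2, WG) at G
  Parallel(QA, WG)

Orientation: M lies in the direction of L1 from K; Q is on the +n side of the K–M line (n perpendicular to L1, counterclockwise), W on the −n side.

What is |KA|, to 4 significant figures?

37.09

The slot axis is L1's direction at 51.5°, so u = (cos 51.5°, sin 51.5°) = (0.6225, 0.7826) and n = (−sin 51.5°, cos 51.5°) = (-0.7826, 0.6225). K is at the origin and M lies 34.7 along u from K, so M = 34.7·u = (21.60, 27.16). Tangency of A1 to both parallel lines with radius 13.1 puts Q and W at K ± 13.1·n: Q = (-10.25, 8.155), W = (10.25, -8.155). Equal radii place A and G the same way about M: A = M + 13.1·n = (11.35, 35.31), G = M − 13.1·n = (31.85, 19.00). Then |KA| = |A − K| = 37.09.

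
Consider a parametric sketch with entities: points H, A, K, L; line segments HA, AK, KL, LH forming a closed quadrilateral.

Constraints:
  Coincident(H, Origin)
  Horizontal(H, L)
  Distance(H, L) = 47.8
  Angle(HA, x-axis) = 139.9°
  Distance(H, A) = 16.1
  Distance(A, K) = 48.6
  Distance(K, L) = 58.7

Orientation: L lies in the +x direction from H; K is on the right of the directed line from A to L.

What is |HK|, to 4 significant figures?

36.23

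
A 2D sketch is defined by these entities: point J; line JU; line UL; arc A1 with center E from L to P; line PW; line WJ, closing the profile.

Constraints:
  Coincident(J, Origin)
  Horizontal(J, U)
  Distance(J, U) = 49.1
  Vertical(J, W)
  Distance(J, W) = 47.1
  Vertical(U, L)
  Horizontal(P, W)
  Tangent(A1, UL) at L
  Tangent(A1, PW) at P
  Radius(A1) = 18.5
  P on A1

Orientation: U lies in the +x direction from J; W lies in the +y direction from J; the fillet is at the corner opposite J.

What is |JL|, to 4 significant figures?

56.82

J is at the origin; JU is horizontal with |JU| = 49.1 and U on the +x side, so U = (49.10, 0.000). JW is vertical with |JW| = 47.1 and W on the +y side, so W = (0.000, 47.10). The virtual corner opposite J is at (49.10, 47.10). Tangency of A1 to UL means the radius EL is perpendicular to UL and tangency of A1 to PW means the radius EP is perpendicular to PW, with radius 18.5, so the center E sits 18.5 in from both sides at E = (30.60, 28.60). That places the tangent points at L = (49.10, 28.60) on UL and P = (30.60, 47.10) on PW. Then |JL| = |L − J| = 56.82.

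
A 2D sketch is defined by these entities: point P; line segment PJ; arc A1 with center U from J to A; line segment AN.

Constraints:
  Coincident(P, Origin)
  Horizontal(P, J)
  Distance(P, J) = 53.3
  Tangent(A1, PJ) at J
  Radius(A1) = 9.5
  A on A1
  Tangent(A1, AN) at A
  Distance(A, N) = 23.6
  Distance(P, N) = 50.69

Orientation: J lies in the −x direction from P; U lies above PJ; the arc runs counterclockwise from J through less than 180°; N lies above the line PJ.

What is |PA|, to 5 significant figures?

44.640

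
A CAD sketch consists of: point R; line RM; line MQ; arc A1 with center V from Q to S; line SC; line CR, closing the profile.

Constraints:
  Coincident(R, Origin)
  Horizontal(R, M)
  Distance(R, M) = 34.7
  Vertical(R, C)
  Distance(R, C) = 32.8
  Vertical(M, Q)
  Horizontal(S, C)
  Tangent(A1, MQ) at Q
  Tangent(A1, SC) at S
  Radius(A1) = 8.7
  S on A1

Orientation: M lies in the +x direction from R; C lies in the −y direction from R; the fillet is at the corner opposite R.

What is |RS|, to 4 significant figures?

41.85

The virtual corner opposite R is at (34.70, -32.80). Tangency of A1 to MQ means the radius VQ is perpendicular to MQ and A1 meets SC tangentially, so VS is at right angles to SC, with radius 8.7, so the center V sits 8.7 in from both sides at V = (26.00, -24.10). That places the tangent points at Q = (34.70, -24.10) on MQ and S = (26.00, -32.80) on SC. Then |RS| = |S − R| = 41.85.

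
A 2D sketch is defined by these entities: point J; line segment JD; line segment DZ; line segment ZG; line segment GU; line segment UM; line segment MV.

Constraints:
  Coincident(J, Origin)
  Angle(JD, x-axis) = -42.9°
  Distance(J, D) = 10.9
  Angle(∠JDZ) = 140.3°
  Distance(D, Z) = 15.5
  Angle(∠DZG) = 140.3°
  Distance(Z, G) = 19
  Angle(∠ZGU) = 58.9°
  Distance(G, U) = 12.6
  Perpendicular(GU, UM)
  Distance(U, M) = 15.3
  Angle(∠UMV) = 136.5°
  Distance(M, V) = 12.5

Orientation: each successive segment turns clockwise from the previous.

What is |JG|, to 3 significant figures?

38.9

∠JDZ = 140.3° gives DZ at -82.6° from the x-axis; with |DZ| = 15.5, Z = (9.98, -22.8). ∠DZG = 140.3° gives ZG at -122° from the x-axis; with |ZG| = 19.0, G = (-0.172, -38.9). Then |JG| = |G − J| = 38.9.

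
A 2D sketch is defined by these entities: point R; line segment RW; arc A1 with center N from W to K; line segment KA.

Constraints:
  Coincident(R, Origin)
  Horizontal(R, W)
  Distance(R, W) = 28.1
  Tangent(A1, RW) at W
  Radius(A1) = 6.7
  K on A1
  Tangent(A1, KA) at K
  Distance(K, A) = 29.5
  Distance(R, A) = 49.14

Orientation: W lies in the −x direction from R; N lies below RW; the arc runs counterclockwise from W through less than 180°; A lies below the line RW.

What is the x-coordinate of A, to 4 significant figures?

-32.81

Checks: ∠(NW, WR) = 90.00° ✓; |NW| = 6.700 ✓; |NK| = 6.700 ✓; ∠(NK, KA) = 90.00° ✓; |KA| = 29.50 ✓; |RA| = 49.14 ✓.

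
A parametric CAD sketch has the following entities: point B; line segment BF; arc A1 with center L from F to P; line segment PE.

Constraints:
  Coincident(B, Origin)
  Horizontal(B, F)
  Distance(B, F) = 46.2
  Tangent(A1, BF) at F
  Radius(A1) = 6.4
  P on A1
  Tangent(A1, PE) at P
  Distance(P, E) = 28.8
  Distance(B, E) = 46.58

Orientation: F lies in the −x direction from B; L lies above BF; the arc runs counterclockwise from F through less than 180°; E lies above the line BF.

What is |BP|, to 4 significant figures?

40.28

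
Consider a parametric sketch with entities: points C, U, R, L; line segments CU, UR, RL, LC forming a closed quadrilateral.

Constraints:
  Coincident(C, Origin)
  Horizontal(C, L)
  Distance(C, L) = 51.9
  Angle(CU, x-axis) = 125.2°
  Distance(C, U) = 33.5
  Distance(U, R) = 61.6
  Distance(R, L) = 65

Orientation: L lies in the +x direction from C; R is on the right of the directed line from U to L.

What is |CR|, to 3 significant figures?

32.7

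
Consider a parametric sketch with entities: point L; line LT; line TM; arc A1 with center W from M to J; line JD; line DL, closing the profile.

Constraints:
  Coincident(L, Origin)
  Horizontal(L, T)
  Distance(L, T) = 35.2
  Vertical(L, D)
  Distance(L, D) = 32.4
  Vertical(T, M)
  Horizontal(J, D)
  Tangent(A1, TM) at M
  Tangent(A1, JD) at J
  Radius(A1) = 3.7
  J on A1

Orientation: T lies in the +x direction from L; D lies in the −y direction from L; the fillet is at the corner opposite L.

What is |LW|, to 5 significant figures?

42.614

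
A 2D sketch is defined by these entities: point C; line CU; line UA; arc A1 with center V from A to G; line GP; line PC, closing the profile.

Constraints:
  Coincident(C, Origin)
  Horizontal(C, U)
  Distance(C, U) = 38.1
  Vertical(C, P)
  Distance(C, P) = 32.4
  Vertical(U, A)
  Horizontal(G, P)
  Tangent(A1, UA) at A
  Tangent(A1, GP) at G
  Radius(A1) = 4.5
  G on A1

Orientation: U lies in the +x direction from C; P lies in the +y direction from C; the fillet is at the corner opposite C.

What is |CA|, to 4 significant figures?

47.22

C is at the origin; CU is horizontal with |CU| = 38.1 and U on the +x side, so U = (38.10, 0.000). C and P share the same x with |CP| = 32.4 and P on the +y side, so P = (0.000, 32.40). The virtual corner opposite C is at (38.10, 32.40). Since A1 is tangent to UA there, VA ⟂ UA and the tangent condition forces VG to be normal to GP, with radius 4.5, so the center V sits 4.5 in from both sides at V = (33.60, 27.90). That places the tangent points at A = (38.10, 27.90) on UA and G = (33.60, 32.40) on GP. Then |CA| = |A − C| = 47.22.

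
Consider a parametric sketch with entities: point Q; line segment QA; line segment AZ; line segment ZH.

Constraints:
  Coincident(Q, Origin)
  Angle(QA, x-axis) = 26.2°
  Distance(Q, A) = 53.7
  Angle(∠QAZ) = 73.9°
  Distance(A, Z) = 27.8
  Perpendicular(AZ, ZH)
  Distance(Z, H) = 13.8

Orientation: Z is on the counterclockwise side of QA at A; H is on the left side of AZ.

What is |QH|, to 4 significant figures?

39.94

Q is at the origin; QA runs at 26.2° with length 53.7, so A = 53.7·(cos 26.2°, sin 26.2°) = (48.18, 23.71). ∠QAZ = 73.9°, so AZ runs at 26.2° + (180° − 73.9°) = 132.3° from the x-axis; with |AZ| = 27.8, Z = A + 27.8·(cos 132.3°, sin 132.3°) = (29.47, 44.27). The perpendicularity gives ZH at right angles to AZ; with |ZH| = 13.8 on the left of AZ, H = Z + 13.8·(-0.7396, -0.6730) = (19.27, 34.98). Then |QH| = |H − Q| = 39.94.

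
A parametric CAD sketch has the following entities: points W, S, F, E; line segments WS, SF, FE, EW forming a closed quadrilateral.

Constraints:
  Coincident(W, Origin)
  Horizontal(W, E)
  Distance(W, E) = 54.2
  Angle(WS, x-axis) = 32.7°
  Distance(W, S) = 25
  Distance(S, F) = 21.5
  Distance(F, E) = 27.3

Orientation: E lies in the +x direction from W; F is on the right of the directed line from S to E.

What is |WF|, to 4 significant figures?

28.63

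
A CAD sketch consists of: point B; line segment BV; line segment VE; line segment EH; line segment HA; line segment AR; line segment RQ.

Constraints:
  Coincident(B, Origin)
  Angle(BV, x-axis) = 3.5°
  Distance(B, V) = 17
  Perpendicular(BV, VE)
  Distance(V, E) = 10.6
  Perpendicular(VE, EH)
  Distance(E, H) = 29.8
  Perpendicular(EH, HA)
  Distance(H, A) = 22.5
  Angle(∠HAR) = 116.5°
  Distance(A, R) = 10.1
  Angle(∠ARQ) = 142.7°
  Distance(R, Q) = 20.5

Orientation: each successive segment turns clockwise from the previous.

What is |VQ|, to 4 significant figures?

12.58

∠HAR = 116.5° gives AR at 30.00° from the x-axis; with |AR| = 10.1, R = (-4.756, 16.15). ∠ARQ = 142.7° gives RQ at -7.300° from the x-axis; with |RQ| = 20.5, Q = (15.58, 13.54). Then |VQ| = |Q − V| = 12.58.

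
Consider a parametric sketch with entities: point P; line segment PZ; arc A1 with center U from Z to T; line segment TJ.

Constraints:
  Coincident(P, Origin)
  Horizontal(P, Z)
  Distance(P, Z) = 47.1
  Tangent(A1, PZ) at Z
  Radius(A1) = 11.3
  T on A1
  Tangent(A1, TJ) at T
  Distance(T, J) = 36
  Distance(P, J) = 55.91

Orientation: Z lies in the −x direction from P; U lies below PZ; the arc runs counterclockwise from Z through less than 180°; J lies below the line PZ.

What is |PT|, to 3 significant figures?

58.7

Checks: ∠(UZ, ZP) = 90.00° ✓; |UT| = 11.30 ✓; ∠(UT, TJ) = 90.00° ✓; |TJ| = 36.00 ✓; |PJ| = 55.91 ✓.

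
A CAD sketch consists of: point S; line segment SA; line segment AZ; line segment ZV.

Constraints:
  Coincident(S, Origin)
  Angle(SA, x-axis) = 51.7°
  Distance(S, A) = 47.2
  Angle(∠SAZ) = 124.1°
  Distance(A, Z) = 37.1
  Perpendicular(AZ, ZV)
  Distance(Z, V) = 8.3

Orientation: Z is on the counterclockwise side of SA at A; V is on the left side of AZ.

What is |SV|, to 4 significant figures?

70.62

S is at the origin; SA runs at 51.7° with length 47.2, so A = 47.2·(cos 51.7°, sin 51.7°) = (29.25, 37.04). ∠SAZ = 124.1°, so AZ runs at 51.7° + (180° − 124.1°) = 107.6° from the x-axis; with |AZ| = 37.1, Z = A + 37.1·(cos 107.6°, sin 107.6°) = (18.04, 72.40). AZ is perpendicular to ZV; with |ZV| = 8.3 on the left of AZ, V = Z + 8.3·(-0.9532, -0.3024) = (10.12, 69.90). Then |SV| = |V − S| = 70.62.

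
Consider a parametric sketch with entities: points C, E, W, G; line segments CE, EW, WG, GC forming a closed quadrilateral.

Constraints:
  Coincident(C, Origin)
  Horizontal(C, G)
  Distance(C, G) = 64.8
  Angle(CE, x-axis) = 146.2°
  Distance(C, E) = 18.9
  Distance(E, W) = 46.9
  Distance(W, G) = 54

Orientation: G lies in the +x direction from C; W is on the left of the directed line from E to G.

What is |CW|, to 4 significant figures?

42.80

C is at the origin; CG is horizontal with |CG| = 64.8 and G in +x, so G = (64.8, 0). CE runs at 146.2° with |CE| = 18.9, so E = (-15.71, 10.51). W is determined by |EW| = 46.9 and |WG| = 54.0 together: it lies at the intersection of circle(E, 46.9) and circle(G, 54.0). With |EG| = 81.19, the foot of the radical line on EG is 36.18 from E and the perpendicular offset is √(46.9² − 36.18²) = 29.84. Taking the left-of-EG solution: W = (24.04, 35.42).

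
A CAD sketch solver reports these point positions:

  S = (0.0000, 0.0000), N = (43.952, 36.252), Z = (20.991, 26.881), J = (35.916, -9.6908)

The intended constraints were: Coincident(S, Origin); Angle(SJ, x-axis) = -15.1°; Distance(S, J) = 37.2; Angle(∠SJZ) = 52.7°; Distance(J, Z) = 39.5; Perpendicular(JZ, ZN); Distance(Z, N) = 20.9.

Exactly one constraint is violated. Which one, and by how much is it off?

Distance(Z, N) = 20.9 — off by 3.90.

S = (0.00, 0.00) ✓; SJ at -15.10° ✓; |SJ| = 37.20 ✓; ∠SJZ = 52.70° ✓; |JZ| = 39.50 ✓; ∠(JZ, ZN) = 90.00° ✓; |ZN| = 24.80 ✗.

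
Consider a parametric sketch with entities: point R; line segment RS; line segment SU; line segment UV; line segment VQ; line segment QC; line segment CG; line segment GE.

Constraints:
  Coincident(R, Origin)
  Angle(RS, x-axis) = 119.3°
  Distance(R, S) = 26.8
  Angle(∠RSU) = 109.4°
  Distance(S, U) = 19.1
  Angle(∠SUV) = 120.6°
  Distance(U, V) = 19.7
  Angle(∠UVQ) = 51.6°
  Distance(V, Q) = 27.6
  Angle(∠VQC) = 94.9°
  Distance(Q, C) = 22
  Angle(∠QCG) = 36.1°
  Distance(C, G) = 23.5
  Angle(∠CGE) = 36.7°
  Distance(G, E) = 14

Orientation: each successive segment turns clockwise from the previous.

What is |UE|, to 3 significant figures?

17.6

R is at the origin; RS runs at 119.3° with length 26.8, so S = (-13.1, 23.4). ∠RSU = 109.4° gives SU at 48.7° from the x-axis; with |SU| = 19.1, U = (-0.509, 37.7). ∠SUV = 120.6° gives UV at -10.7° from the x-axis; with |UV| = 19.7, V = (18.8, 34.1). ∠UVQ = 51.6° gives VQ at -139° from the x-axis; with |VQ| = 27.6, Q = (-2.01, 16.0). ∠VQC = 94.9° gives QC at 136° from the x-axis; with |QC| = 22.0, C = (-17.8, 31.3). ∠QCG = 36.1° gives CG at -8.10° from the x-axis; with |CG| = 23.5, G = (5.48, 28.0). ∠CGE = 36.7° gives GE at -151° from the x-axis; with |GE| = 14.0, E = (-6.81, 21.3). Then |UE| = |E − U| = 17.6.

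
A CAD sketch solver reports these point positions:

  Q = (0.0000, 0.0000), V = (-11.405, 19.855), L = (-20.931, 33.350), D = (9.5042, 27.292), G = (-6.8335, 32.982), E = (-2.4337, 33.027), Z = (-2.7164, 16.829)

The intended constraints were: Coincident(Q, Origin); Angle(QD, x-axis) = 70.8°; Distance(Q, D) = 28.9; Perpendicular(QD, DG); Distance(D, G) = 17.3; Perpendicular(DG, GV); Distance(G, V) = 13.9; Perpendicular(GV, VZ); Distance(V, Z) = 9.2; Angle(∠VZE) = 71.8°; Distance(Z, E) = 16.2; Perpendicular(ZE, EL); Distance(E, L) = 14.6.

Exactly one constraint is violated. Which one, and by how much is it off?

Distance(E, L) = 14.6 — off by 3.90.

Q = (0.00, 0.00) ✓; QD at 70.80° ✓; |QD| = 28.90 ✓; ∠(QD, DG) = 90.00° ✓; |DG| = 17.30 ✓; ∠(DG, GV) = 90.00° ✓; |GV| = 13.90 ✓; ∠(GV, VZ) = 90.00° ✓; |VZ| = 9.200 ✓; ∠VZE = 71.80° ✓; |ZE| = 16.20 ✓; ∠(ZE, EL) = 90.00° ✓; |EL| = 18.50 ✗.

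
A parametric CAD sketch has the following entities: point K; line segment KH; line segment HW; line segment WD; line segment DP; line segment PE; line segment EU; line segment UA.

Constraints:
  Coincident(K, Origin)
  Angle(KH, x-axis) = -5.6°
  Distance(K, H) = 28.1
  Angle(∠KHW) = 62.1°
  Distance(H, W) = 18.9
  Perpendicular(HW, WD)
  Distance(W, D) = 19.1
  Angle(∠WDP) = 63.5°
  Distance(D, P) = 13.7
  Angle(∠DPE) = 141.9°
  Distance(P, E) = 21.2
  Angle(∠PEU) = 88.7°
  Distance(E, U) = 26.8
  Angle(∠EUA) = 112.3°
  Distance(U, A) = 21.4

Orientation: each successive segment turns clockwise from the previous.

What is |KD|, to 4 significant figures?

8.121

K is at the origin; KH runs at -5.6° with length 28.1, so H = (27.97, -2.742). ∠KHW = 62.1° gives HW at -123.5° from the x-axis; with |HW| = 18.9, W = (17.53, -18.50). HW is perpendicular to WD, so WD runs at 146.5°; with |WD| = 19.1, D = (1.607, -7.961). Then |KD| = |D − K| = 8.121.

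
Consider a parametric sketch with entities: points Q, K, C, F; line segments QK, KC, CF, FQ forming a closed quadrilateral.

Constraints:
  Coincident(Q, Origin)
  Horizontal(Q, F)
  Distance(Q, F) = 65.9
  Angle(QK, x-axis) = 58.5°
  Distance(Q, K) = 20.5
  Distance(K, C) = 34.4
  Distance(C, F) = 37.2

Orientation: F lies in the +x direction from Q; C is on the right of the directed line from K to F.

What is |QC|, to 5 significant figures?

32.168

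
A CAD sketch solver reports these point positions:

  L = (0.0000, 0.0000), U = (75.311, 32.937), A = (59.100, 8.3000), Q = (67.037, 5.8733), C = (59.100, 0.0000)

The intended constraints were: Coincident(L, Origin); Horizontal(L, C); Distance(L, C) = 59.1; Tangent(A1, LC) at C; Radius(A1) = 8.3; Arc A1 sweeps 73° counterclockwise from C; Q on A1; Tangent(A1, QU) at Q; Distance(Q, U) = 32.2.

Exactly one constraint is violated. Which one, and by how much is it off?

Distance(Q, U) = 32.2 — off by 3.90.

L = (0.00, 0.00) ✓; L.y = 0.00, C.y = 0.00 ✓; |LC| = 59.10 ✓; ∠(AC, CL) = 90.00° ✓; |AC| = 8.300 ✓; bearing(A→Q) − bearing(A→C) = 73.00° ✓; |AQ| = 8.300 ✓; ∠(AQ, QU) = 90.00° ✓; |QU| = 28.30 ✗.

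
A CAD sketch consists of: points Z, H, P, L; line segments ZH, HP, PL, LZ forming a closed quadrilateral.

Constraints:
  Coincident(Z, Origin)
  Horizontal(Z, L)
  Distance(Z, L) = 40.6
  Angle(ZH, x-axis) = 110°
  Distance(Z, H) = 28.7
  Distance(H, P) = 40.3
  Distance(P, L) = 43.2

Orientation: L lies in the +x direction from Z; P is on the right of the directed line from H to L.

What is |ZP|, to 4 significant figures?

12.34

Checks: |HP| = 40.30 ✓; |PL| = 43.20 ✓.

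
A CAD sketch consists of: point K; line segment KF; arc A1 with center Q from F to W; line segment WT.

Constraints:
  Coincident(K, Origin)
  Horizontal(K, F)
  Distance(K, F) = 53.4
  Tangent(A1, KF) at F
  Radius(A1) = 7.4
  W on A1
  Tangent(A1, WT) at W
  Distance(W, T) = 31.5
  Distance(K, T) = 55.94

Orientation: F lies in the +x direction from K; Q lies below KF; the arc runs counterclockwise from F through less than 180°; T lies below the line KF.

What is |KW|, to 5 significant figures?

46.511

Checks: ∠(QF, FK) = 90.00° ✓; |QW| = 7.400 ✓; ∠(QW, WT) = 90.00° ✓; |WT| = 31.50 ✓; |KT| = 55.94 ✓.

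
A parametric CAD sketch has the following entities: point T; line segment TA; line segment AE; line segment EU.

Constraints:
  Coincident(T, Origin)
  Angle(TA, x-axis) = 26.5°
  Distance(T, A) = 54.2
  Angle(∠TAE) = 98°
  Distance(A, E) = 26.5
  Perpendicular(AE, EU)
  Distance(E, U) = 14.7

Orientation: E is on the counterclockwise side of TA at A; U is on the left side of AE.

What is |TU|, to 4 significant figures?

51.75

T is at the origin; TA runs at 26.5° with length 54.2, so A = 54.2·(cos 26.5°, sin 26.5°) = (48.51, 24.18). ∠TAE = 98.0°, so AE runs at 26.5° + (180° − 98.0°) = 108.5° from the x-axis; with |AE| = 26.5, E = A + 26.5·(cos 108.5°, sin 108.5°) = (40.10, 49.31). AE ⟂ EU; with |EU| = 14.7 on the left of AE, U = E + 14.7·(-0.9483, -0.3173) = (26.16, 44.65). Then |TU| = |U − T| = 51.75.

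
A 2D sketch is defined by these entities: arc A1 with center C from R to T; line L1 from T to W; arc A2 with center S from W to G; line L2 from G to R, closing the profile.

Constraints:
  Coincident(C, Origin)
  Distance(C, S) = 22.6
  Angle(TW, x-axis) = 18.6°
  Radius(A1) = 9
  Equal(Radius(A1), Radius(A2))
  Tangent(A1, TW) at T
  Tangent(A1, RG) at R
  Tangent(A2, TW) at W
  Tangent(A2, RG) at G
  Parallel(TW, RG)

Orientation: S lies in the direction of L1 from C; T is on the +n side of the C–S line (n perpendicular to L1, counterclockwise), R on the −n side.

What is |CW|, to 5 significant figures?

24.326

The slot axis is L1's direction at 18.6°, so u = (cos 18.6°, sin 18.6°) = (0.94777, 0.31896) and n = (−sin 18.6°, cos 18.6°) = (-0.31896, 0.94777). C is at the origin and S lies 22.6 along u from C, so S = 22.6·u = (21.420, 7.2085). Tangency of A1 to both parallel lines with radius 9.0 puts T and R at C ± 9.0·n: T = (-2.8706, 8.5299), R = (2.8706, -8.5299). Equal radii place W and G the same way about S: W = S + 9.0·n = (18.549, 15.738), G = S − 9.0·n = (24.290, -1.3214). Then |CW| = |W − C| = 24.326.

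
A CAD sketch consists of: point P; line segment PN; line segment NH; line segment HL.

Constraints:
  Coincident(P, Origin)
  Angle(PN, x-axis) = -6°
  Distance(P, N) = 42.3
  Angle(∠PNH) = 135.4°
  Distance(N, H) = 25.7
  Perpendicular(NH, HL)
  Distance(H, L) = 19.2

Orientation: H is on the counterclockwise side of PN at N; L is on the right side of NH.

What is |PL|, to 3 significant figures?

74.2

∠PNH = 135.4°, so NH runs at -6.0° + (180° − 135.4°) = 38.6° from the x-axis; with |NH| = 25.7, H = N + 25.7·(cos 38.6°, sin 38.6°) = (62.2, 11.6). NH is perpendicular to HL; with |HL| = 19.2 on the right of NH, L = H + 19.2·(0.624, -0.782) = (74.1, -3.39). Then |PL| = |L − P| = 74.2.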